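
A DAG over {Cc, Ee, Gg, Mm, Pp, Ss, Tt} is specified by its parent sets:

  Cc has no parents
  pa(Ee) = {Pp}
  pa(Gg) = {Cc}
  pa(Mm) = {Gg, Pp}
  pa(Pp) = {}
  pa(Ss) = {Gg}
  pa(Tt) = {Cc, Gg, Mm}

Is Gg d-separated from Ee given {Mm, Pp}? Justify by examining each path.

3 paths connect Gg and Ee; each must be blocked for d-separation to hold:
Path 1: Gg ← Cc → Tt ← Mm ← Pp → Ee
  Tt is a collider here and neither Tt nor any of its descendants is conditioned on, so the collider stays closed — the path is blocked at Tt.
Path 2: Gg → Tt ← Mm ← Pp → Ee
  Tt is a collider here and neither Tt nor any of its descendants is conditioned on, so the collider stays closed — the path is blocked at Tt.
Path 3: Gg → Mm ← Pp → Ee
  Pp is a fork here and Pp is conditioned on, so the path is blocked at Pp.
All paths are blocked; Gg ⊥ Ee | {Mm, Pp} holds.

Yes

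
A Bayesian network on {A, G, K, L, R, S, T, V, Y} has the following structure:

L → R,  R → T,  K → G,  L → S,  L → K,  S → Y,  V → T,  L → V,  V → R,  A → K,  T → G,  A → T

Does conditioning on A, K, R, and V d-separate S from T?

Yes

We examine all 6 paths between S and T:
Path 1: S ← L → V → T
  V is a chain here and V is conditioned on, so the path is blocked at V.
Path 2: S ← L → V → R → T
  V is a chain here and V is conditioned on, so the path is blocked at V.
Path 3: S ← L → K ← A → T
  A is a fork here and A is conditioned on, so the path is blocked at A.
Path 4: S ← L → K → G ← T
  K is a chain here and K is conditioned on, so the path is blocked at K.
Path 5: S ← L → R ← V → T
  V is a fork here and V is conditioned on, so the path is blocked at V.
Path 6: S ← L → R → T
  R is a chain here and R is conditioned on, so the path is blocked at R.
All paths are blocked; S ⊥ T | {A, K, R, V} holds.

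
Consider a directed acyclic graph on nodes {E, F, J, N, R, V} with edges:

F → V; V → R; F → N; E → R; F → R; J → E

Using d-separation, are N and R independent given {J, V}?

No

Enumerating the 2 paths from N to R and testing each for blocking by {J, V}:
Path 1: N ← F → R
  F is a fork and F is not conditioned on — no node blocks this path, so it is active.
Path 2: N ← F → V → R
  V is a chain here and V is conditioned on, so the path is blocked at V.
Because an active path exists, N and R are not d-separated.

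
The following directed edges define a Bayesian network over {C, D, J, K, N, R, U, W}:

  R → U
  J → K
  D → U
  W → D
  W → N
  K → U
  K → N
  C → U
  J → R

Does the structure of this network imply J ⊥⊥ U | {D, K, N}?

3 paths connect J and U; each must be blocked for d-separation to hold:
  1. J → K → U — K:chain[blocks] ⇒ blocked
  2. J → K → N ← W → D → U — K:chain[blocks]; N:collider[open]; W:fork[open]; D:chain[blocks] ⇒ blocked
  3. J → R → U — R:chain[open] ⇒ active
At least one path is unblocked, so d-separation fails.

No — J and U are not d-separated given {D, K, N}.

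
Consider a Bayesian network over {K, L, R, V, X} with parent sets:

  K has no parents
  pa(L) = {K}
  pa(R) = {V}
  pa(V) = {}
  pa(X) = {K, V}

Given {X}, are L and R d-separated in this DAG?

No

Only one path connects L and R:
Path 1: L ← K → X ← V → R
  K is a fork and K is not conditioned on; X is a collider and X is conditioned on, which opens it; V is a fork and V is not conditioned on — no node blocks this path, so it is active.
Since the path L ← K → X ← V → R is active, L and R are not d-separated given {X}.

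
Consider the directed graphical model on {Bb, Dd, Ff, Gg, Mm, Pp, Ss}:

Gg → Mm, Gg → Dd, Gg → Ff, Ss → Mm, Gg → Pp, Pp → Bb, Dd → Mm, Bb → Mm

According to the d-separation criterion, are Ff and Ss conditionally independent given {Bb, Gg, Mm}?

Yes

3 paths connect Ff and Ss; each must be blocked for d-separation to hold:
  1. Ff ← Gg → Mm ← Ss — Gg:fork[blocks]; Mm:collider[open] ⇒ blocked
  2. Ff ← Gg → Pp → Bb → Mm ← Ss — Gg:fork[blocks]; Pp:chain[open]; Bb:chain[blocks]; Mm:collider[open] ⇒ blocked
  3. Ff ← Gg → Dd → Mm ← Ss — Gg:fork[blocks]; Dd:chain[open]; Mm:collider[open] ⇒ blocked
Every path is blocked, so Ff and Ss are d-separated given {Bb, Gg, Mm}.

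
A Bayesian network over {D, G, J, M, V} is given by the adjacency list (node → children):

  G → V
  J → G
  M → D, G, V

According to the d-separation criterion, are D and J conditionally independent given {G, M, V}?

Yes

We examine all 2 paths between D and J:
Path 1: D ← M → V ← G ← J
  M is a fork here and M is conditioned on, so the path is blocked at M.
Path 2: D ← M → G ← J
  M is a fork here and M is conditioned on, so the path is blocked at M.
All paths are blocked; D ⊥ J | {G, M, V} holds.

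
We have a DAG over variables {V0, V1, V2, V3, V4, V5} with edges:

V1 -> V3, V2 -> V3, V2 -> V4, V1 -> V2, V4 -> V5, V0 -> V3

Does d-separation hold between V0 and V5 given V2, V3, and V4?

Enumerating the 2 paths from V0 to V5 and testing each for blocking by {V2, V3, V4}:
Path 1: V0 → V3 ← V2 → V4 → V5
  V2 is a fork here and V2 is conditioned on, so the path is blocked at V2.
Path 2: V0 → V3 ← V1 → V2 → V4 → V5
  V2 is a chain here and V2 is conditioned on, so the path is blocked at V2.
Since every path is blocked, d-separation holds.

Yes — V0 and V5 are d-separated given {V2, V3, V4}.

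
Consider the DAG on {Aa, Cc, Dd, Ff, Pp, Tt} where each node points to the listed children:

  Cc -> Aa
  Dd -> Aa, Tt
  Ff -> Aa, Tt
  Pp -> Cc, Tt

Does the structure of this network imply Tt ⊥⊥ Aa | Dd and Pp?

No — Tt and Aa are not d-separated given {Dd, Pp}.

3 paths connect Tt and Aa; each must be blocked for d-separation to hold:
Path 1: Tt ← Dd → Aa
  Dd is a fork here and Dd is conditioned on, so the path is blocked at Dd.
Path 2: Tt ← Pp → Cc → Aa
  Pp is a fork here and Pp is conditioned on, so the path is blocked at Pp.
Path 3: Tt ← Ff → Aa
  Ff is a fork and Ff is not conditioned on — no node blocks this path, so it is active.
Because an active path exists, Tt and Aa are not d-separated.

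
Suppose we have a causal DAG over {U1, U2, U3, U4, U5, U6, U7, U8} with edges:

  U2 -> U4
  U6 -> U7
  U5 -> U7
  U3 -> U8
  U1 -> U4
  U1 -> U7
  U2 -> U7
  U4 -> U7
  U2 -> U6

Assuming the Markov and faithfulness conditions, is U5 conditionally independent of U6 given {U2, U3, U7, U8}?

No — U5 and U6 are not d-separated given {U2, U3, U7, U8}.

Enumerating the 4 paths from U5 to U6 and testing each for blocking by {U2, U3, U7, U8}:
  1. U5 → U7 ← U4 ← U2 → U6 — U7:collider[open]; U4:chain[open]; U2:fork[blocks] ⇒ blocked
  2. U5 → U7 ← U6 — U7:collider[open] ⇒ active
  3. U5 → U7 ← U2 → U6 — U7:collider[open]; U2:fork[blocks] ⇒ blocked
  4. U5 → U7 ← U1 → U4 ← U2 → U6 — U7:collider[open]; U1:fork[open]; U4:collider[open]; U2:fork[blocks] ⇒ blocked
Since the path U5 → U7 ← U6 is active, U5 and U6 are not d-separated given {U2, U3, U7, U8}.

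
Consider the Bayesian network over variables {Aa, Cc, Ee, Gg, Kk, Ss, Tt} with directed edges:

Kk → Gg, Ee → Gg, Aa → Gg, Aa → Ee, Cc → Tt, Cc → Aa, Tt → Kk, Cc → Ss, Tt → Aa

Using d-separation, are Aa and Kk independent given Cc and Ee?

There are 4 undirected paths between Aa and Kk; checking each against the conditioning set {Cc, Ee}:
  1. Aa ← Cc → Tt → Kk — Cc:fork[blocks]; Tt:chain[open] ⇒ blocked
  2. Aa → Gg ← Kk — Gg:collider[blocks] ⇒ blocked
  3. Aa ← Tt → Kk — Tt:fork[open] ⇒ active
  4. Aa → Ee → Gg ← Kk — Ee:chain[blocks]; Gg:collider[blocks] ⇒ blocked
Because an active path exists, Aa and Kk are not d-separated.

No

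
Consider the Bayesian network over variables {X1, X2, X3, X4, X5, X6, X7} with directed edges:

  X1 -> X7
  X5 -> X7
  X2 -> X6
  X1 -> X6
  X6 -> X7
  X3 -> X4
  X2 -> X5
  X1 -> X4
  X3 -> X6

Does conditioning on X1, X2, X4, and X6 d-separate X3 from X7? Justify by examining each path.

Yes

We examine all 6 paths between X3 and X7:
Path 1: X3 → X6 ← X1 → X7
  X1 is a fork here and X1 is conditioned on, so the path is blocked at X1.
Path 2: X3 → X6 ← X2 → X5 → X7
  X2 is a fork here and X2 is conditioned on, so the path is blocked at X2.
Path 3: X3 → X6 → X7
  X6 is a chain here and X6 is conditioned on, so the path is blocked at X6.
Path 4: X3 → X4 ← X1 → X6 ← X2 → X5 → X7
  X1 is a fork here and X1 is conditioned on, so the path is blocked at X1.
Path 5: X3 → X4 ← X1 → X6 → X7
  X1 is a fork here and X1 is conditioned on, so the path is blocked at X1.
Path 6: X3 → X4 ← X1 → X7
  X1 is a fork here and X1 is conditioned on, so the path is blocked at X1.
Every path is blocked, so X3 and X7 are d-separated given {X1, X2, X4, X6}.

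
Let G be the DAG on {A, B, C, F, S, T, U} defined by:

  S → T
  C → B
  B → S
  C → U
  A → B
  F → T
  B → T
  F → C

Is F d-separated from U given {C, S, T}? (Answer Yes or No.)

3 paths connect F and U; each must be blocked for d-separation to hold:
  1. F → T ← S ← B ← C → U — T:collider[open]; S:chain[blocks]; B:chain[open]; C:fork[blocks] ⇒ blocked
  2. F → T ← B ← C → U — T:collider[open]; B:chain[open]; C:fork[blocks] ⇒ blocked
  3. F → C → U — C:chain[blocks] ⇒ blocked
Since every path is blocked, d-separation holds.

Yes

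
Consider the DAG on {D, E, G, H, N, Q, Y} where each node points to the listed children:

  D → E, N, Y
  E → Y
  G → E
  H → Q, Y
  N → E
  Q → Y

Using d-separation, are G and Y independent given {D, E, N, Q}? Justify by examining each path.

3 paths connect G and Y; each must be blocked for d-separation to hold:
Path 1: G → E → Y
  E is a chain here and E is conditioned on, so the path is blocked at E.
Path 2: G → E ← N ← D → Y
  N is a chain here and N is conditioned on, so the path is blocked at N.
Path 3: G → E ← D → Y
  D is a fork here and D is conditioned on, so the path is blocked at D.
Every path is blocked, so G and Y are d-separated given {D, E, N, Q}.

Yes — G and Y are d-separated given {D, E, N, Q}.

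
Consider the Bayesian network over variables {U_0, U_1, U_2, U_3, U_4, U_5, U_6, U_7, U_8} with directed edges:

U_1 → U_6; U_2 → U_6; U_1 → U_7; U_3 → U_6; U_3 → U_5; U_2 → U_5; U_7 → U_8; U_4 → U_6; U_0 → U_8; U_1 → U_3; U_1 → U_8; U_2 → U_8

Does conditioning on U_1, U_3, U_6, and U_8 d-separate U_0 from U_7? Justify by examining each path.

There are 6 undirected paths between U_0 and U_7; checking each against the conditioning set {U_1, U_3, U_6, U_8}:
Path 1: U_0 → U_8 ← U_2 → U_6 ← U_1 → U_7
  U_1 is a fork here and U_1 is conditioned on, so the path is blocked at U_1.
Path 2: U_0 → U_8 ← U_2 → U_6 ← U_3 ← U_1 → U_7
  U_3 is a chain here and U_3 is conditioned on, so the path is blocked at U_3.
Path 3: U_0 → U_8 ← U_2 → U_5 ← U_3 ← U_1 → U_7
  U_5 is a collider here and neither U_5 nor any of its descendants is conditioned on, so the collider stays closed — the path is blocked at U_5.
Path 4: U_0 → U_8 ← U_2 → U_5 ← U_3 → U_6 ← U_1 → U_7
  U_5 is a collider here and neither U_5 nor any of its descendants is conditioned on, so the collider stays closed — the path is blocked at U_5.
Path 5: U_0 → U_8 ← U_1 → U_7
  U_1 is a fork here and U_1 is conditioned on, so the path is blocked at U_1.
Path 6: U_0 → U_8 ← U_7
  U_8 is a collider and U_8 is conditioned on, which opens it — no node blocks this path, so it is active.
At least one path is unblocked, so d-separation fails.

No — U_0 and U_7 are not d-separated given {U_1, U_3, U_6, U_8}.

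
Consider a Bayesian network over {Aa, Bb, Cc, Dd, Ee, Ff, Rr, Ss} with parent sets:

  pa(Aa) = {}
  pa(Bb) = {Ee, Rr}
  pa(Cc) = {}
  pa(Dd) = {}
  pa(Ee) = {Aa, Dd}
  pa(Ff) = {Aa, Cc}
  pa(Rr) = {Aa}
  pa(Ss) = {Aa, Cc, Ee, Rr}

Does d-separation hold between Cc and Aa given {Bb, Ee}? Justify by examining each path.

6 paths connect Cc and Aa; each must be blocked for d-separation to hold:
  1. Cc → Ss ← Rr ← Aa — Ss:collider[blocks]; Rr:chain[open] ⇒ blocked
  2. Cc → Ss ← Rr → Bb ← Ee ← Aa — Ss:collider[blocks]; Rr:fork[open]; Bb:collider[open]; Ee:chain[blocks] ⇒ blocked
  3. Cc → Ss ← Aa — Ss:collider[blocks] ⇒ blocked
  4. Cc → Ss ← Ee ← Aa — Ss:collider[blocks]; Ee:chain[blocks] ⇒ blocked
  5. Cc → Ss ← Ee → Bb ← Rr ← Aa — Ss:collider[blocks]; Ee:fork[blocks]; Bb:collider[open]; Rr:chain[open] ⇒ blocked
  6. Cc → Ff ← Aa — Ff:collider[blocks] ⇒ blocked
All paths are blocked; Cc ⊥ Aa | {Bb, Ee} holds.

Yes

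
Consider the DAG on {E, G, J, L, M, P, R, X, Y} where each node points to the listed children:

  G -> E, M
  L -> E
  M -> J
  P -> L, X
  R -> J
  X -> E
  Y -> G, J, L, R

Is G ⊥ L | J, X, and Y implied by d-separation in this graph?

We examine all 5 paths between G and L:
  1. G ← Y → L — Y:fork[blocks] ⇒ blocked
  2. G → M → J ← Y → L — M:chain[open]; J:collider[open]; Y:fork[blocks] ⇒ blocked
  3. G → M → J ← R ← Y → L — M:chain[open]; J:collider[open]; R:chain[open]; Y:fork[blocks] ⇒ blocked
  4. G → E ← L — E:collider[blocks] ⇒ blocked
  5. G → E ← X ← P → L — E:collider[blocks]; X:chain[blocks]; P:fork[open] ⇒ blocked
Since every path is blocked, d-separation holds.

Yes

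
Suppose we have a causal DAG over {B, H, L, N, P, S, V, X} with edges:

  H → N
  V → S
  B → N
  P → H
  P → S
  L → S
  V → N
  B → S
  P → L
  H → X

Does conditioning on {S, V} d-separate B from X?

No — B and X are not d-separated given {S, V}.

6 paths connect B and X; each must be blocked for d-separation to hold:
Path 1: B → S ← V → N ← H → X
  V is a fork here and V is conditioned on, so the path is blocked at V.
Path 2: B → S ← P → H → X
  S is a collider and S is conditioned on, which opens it; P is a fork and P is not conditioned on; H is a chain and H is not conditioned on — no node blocks this path, so it is active.
Path 3: B → S ← L ← P → H → X
  S is a collider and S is conditioned on, which opens it; L is a chain and L is not conditioned on; P is a fork and P is not conditioned on; H is a chain and H is not conditioned on — no node blocks this path, so it is active.
Path 4: B → N ← V → S ← P → H → X
  N is a collider here and neither N nor any of its descendants is conditioned on, so the collider stays closed — the path is blocked at N.
Path 5: B → N ← V → S ← L ← P → H → X
  N is a collider here and neither N nor any of its descendants is conditioned on, so the collider stays closed — the path is blocked at N.
Path 6: B → N ← H → X
  N is a collider here and neither N nor any of its descendants is conditioned on, so the collider stays closed — the path is blocked at N.
Because an active path exists, B and X are not d-separated.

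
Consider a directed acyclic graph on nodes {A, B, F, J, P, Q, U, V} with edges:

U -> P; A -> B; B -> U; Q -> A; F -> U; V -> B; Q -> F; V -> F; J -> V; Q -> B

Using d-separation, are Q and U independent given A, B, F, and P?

We examine all 6 paths between Q and U:
  1. Q → F ← V → B → U — F:collider[open]; V:fork[open]; B:chain[blocks] ⇒ blocked
  2. Q → F → U — F:chain[blocks] ⇒ blocked
  3. Q → B ← V → F → U — B:collider[open]; V:fork[open]; F:chain[blocks] ⇒ blocked
  4. Q → B → U — B:chain[blocks] ⇒ blocked
  5. Q → A → B ← V → F → U — A:chain[blocks]; B:collider[open]; V:fork[open]; F:chain[blocks] ⇒ blocked
  6. Q → A → B → U — A:chain[blocks]; B:chain[blocks] ⇒ blocked
All paths are blocked; Q ⊥ U | {A, B, F, P} holds.

Yes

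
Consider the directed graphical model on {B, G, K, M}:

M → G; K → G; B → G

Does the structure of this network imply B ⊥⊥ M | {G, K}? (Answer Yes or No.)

The only undirected path from B to M is:
Path 1: B → G ← M
  G is a collider and G is conditioned on, which opens it — no node blocks this path, so it is active.
Since the path B → G ← M is active, B and M are not d-separated given {G, K}.

No — B and M are not d-separated given {G, K}.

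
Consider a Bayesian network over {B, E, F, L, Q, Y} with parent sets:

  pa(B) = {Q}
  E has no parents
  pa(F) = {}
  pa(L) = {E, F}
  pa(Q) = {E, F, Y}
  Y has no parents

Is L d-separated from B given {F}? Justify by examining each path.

We examine all 2 paths between L and B:
  1. L ← F → Q → B — F:fork[blocks]; Q:chain[open] ⇒ blocked
  2. L ← E → Q → B — E:fork[open]; Q:chain[open] ⇒ active
Since the path L ← E → Q → B is active, L and B are not d-separated given {F}.

No — L and B are not d-separated given {F}.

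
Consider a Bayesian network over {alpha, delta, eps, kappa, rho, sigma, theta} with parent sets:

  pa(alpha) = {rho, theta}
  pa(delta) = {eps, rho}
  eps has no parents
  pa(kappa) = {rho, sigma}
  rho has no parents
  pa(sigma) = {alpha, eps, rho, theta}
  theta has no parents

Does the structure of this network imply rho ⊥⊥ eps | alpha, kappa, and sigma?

No

Enumerating the 5 paths from rho to eps and testing each for blocking by {alpha, kappa, sigma}:
Path 1: rho → sigma ← eps
  sigma is a collider and sigma is conditioned on, which opens it — no node blocks this path, so it is active.
Path 2: rho → alpha → sigma ← eps
  alpha is a chain here and alpha is conditioned on, so the path is blocked at alpha.
Path 3: rho → alpha ← theta → sigma ← eps
  alpha is a collider and alpha is conditioned on, which opens it; theta is a fork and theta is not conditioned on; sigma is a collider and sigma is conditioned on, which opens it — no node blocks this path, so it is active.
Path 4: rho → delta ← eps
  delta is a collider here and neither delta nor any of its descendants is conditioned on, so the collider stays closed — the path is blocked at delta.
Path 5: rho → kappa ← sigma ← eps
  sigma is a chain here and sigma is conditioned on, so the path is blocked at sigma.
Since the path rho → sigma ← eps is active, rho and eps are not d-separated given {alpha, kappa, sigma}.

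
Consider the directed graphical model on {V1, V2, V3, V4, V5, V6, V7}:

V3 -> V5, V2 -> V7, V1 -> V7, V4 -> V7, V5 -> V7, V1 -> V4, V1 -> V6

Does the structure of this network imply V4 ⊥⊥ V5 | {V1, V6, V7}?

Enumerating the 2 paths from V4 to V5 and testing each for blocking by {V1, V6, V7}:
Path 1: V4 ← V1 → V7 ← V5
  V1 is a fork here and V1 is conditioned on, so the path is blocked at V1.
Path 2: V4 → V7 ← V5
  V7 is a collider and V7 is conditioned on, which opens it — no node blocks this path, so it is active.
At least one path is unblocked, so d-separation fails.

No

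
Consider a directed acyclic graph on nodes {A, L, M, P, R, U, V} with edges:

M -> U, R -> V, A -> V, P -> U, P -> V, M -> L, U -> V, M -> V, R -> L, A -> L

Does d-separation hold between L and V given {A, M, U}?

No

Enumerating the 5 paths from L to V and testing each for blocking by {A, M, U}:
  1. L ← R → V — R:fork[open] ⇒ active
  2. L ← A → V — A:fork[blocks] ⇒ blocked
  3. L ← M → V — M:fork[blocks] ⇒ blocked
  4. L ← M → U → V — M:fork[blocks]; U:chain[blocks] ⇒ blocked
  5. L ← M → U ← P → V — M:fork[blocks]; U:collider[open]; P:fork[open] ⇒ blocked
Because an active path exists, L and V are not d-separated.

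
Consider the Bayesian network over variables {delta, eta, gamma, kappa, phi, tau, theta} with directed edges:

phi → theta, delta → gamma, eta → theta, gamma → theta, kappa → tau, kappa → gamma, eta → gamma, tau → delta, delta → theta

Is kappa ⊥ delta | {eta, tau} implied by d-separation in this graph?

There are 4 undirected paths between kappa and delta; checking each against the conditioning set {eta, tau}:
  1. kappa → tau → delta — tau:chain[blocks] ⇒ blocked
  2. kappa → gamma ← delta — gamma:collider[blocks] ⇒ blocked
  3. kappa → gamma ← eta → theta ← delta — gamma:collider[blocks]; eta:fork[blocks]; theta:collider[blocks] ⇒ blocked
  4. kappa → gamma → theta ← delta — gamma:chain[open]; theta:collider[blocks] ⇒ blocked
Every path is blocked, so kappa and delta are d-separated given {eta, tau}.

Yes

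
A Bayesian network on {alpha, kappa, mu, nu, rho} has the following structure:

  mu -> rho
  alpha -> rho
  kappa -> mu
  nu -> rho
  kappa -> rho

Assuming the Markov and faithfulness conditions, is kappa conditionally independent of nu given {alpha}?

Yes

There are 2 undirected paths between kappa and nu; checking each against the conditioning set {alpha}:
  1. kappa → rho ← nu — rho:collider[blocks] ⇒ blocked
  2. kappa → mu → rho ← nu — mu:chain[open]; rho:collider[blocks] ⇒ blocked
All paths are blocked; kappa ⊥ nu | {alpha} holds.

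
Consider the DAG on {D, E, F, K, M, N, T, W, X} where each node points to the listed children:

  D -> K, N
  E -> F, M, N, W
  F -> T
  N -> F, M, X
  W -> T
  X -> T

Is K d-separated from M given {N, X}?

No

6 paths connect K and M; each must be blocked for d-separation to hold:
Path 1: K ← D → N → F → T ← W ← E → M
  N is a chain here and N is conditioned on, so the path is blocked at N.
Path 2: K ← D → N → F ← E → M
  N is a chain here and N is conditioned on, so the path is blocked at N.
Path 3: K ← D → N → M
  N is a chain here and N is conditioned on, so the path is blocked at N.
Path 4: K ← D → N ← E → M
  D is a fork and D is not conditioned on; N is a collider and N is conditioned on, which opens it; E is a fork and E is not conditioned on — no node blocks this path, so it is active.
Path 5: K ← D → N → X → T ← W ← E → M
  N is a chain here and N is conditioned on, so the path is blocked at N.
Path 6: K ← D → N → X → T ← F ← E → M
  N is a chain here and N is conditioned on, so the path is blocked at N.
At least one path is unblocked, so d-separation fails.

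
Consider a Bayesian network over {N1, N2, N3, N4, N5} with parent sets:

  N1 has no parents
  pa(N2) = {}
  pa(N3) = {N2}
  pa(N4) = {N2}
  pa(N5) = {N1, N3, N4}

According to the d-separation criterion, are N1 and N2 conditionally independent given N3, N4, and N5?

Yes — N1 and N2 are d-separated given {N3, N4, N5}.

We examine all 2 paths between N1 and N2:
  1. N1 → N5 ← N4 ← N2 — N5:collider[open]; N4:chain[blocks] ⇒ blocked
  2. N1 → N5 ← N3 ← N2 — N5:collider[open]; N3:chain[blocks] ⇒ blocked
Since every path is blocked, d-separation holds.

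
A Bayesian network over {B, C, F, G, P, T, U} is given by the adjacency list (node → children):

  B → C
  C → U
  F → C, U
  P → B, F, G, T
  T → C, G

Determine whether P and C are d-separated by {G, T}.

There are 5 undirected paths between P and C; checking each against the conditioning set {G, T}:
  1. P → F → C — F:chain[open] ⇒ active
  2. P → F → U ← C — F:chain[open]; U:collider[blocks] ⇒ blocked
  3. P → G ← T → C — G:collider[open]; T:fork[blocks] ⇒ blocked
  4. P → B → C — B:chain[open] ⇒ active
  5. P → T → C — T:chain[blocks] ⇒ blocked
Since the path P → F → C is active, P and C are not d-separated given {G, T}.

No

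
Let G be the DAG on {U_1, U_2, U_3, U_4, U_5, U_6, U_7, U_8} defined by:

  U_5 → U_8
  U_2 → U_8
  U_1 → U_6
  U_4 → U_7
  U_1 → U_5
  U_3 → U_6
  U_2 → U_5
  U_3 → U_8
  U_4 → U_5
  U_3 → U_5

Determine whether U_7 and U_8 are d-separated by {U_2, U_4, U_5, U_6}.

Enumerating the 4 paths from U_7 to U_8 and testing each for blocking by {U_2, U_4, U_5, U_6}:
Path 1: U_7 ← U_4 → U_5 ← U_1 → U_6 ← U_3 → U_8
  U_4 is a fork here and U_4 is conditioned on, so the path is blocked at U_4.
Path 2: U_7 ← U_4 → U_5 ← U_2 → U_8
  U_4 is a fork here and U_4 is conditioned on, so the path is blocked at U_4.
Path 3: U_7 ← U_4 → U_5 → U_8
  U_4 is a fork here and U_4 is conditioned on, so the path is blocked at U_4.
Path 4: U_7 ← U_4 → U_5 ← U_3 → U_8
  U_4 is a fork here and U_4 is conditioned on, so the path is blocked at U_4.
All paths are blocked; U_7 ⊥ U_8 | {U_2, U_4, U_5, U_6} holds.

Yes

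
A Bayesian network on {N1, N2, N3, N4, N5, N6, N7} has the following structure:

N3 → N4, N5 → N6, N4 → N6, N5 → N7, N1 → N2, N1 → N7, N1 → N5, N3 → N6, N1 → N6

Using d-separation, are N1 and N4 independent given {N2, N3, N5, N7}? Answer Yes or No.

6 paths connect N1 and N4; each must be blocked for d-separation to hold:
Path 1: N1 → N7 ← N5 → N6 ← N4
  N5 is a fork here and N5 is conditioned on, so the path is blocked at N5.
Path 2: N1 → N7 ← N5 → N6 ← N3 → N4
  N5 is a fork here and N5 is conditioned on, so the path is blocked at N5.
Path 3: N1 → N6 ← N4
  N6 is a collider here and neither N6 nor any of its descendants is conditioned on, so the collider stays closed — the path is blocked at N6.
Path 4: N1 → N6 ← N3 → N4
  N6 is a collider here and neither N6 nor any of its descendants is conditioned on, so the collider stays closed — the path is blocked at N6.
Path 5: N1 → N5 → N6 ← N4
  N5 is a chain here and N5 is conditioned on, so the path is blocked at N5.
Path 6: N1 → N5 → N6 ← N3 → N4
  N5 is a chain here and N5 is conditioned on, so the path is blocked at N5.
Since every path is blocked, d-separation holds.

Yes — N1 and N4 are d-separated given {N2, N3, N5, N7}.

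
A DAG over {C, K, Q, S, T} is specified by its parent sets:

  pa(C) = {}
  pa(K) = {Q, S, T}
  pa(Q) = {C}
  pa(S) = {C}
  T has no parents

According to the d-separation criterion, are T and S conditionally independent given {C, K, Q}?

No

2 paths connect T and S; each must be blocked for d-separation to hold:
Path 1: T → K ← Q ← C → S
  Q is a chain here and Q is conditioned on, so the path is blocked at Q.
Path 2: T → K ← S
  K is a collider and K is conditioned on, which opens it — no node blocks this path, so it is active.
At least one path is unblocked, so d-separation fails.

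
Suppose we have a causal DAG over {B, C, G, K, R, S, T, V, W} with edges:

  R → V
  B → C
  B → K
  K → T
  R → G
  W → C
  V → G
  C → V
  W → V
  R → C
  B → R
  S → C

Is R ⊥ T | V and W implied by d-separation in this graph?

Enumerating the 6 paths from R to T and testing each for blocking by {V, W}:
Path 1: R → G ← V ← W → C ← B → K → T
  G is a collider here and neither G nor any of its descendants is conditioned on, so the collider stays closed — the path is blocked at G.
Path 2: R → G ← V ← C ← B → K → T
  G is a collider here and neither G nor any of its descendants is conditioned on, so the collider stays closed — the path is blocked at G.
Path 3: R → C ← B → K → T
  C is a collider and its descendant V is conditioned on, which opens it; B is a fork and B is not conditioned on; K is a chain and K is not conditioned on — no node blocks this path, so it is active.
Path 4: R → V ← W → C ← B → K → T
  W is a fork here and W is conditioned on, so the path is blocked at W.
Path 5: R → V ← C ← B → K → T
  V is a collider and V is conditioned on, which opens it; C is a chain and C is not conditioned on; B is a fork and B is not conditioned on; K is a chain and K is not conditioned on — no node blocks this path, so it is active.
Path 6: R ← B → K → T
  B is a fork and B is not conditioned on; K is a chain and K is not conditioned on — no node blocks this path, so it is active.
Because an active path exists, R and T are not d-separated.

No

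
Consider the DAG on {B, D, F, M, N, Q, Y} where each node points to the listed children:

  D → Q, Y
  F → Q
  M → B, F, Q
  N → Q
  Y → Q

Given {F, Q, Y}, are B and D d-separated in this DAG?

We examine all 4 paths between B and D:
  1. B ← M → F → Q ← D — M:fork[open]; F:chain[blocks]; Q:collider[open] ⇒ blocked
  2. B ← M → F → Q ← Y ← D — M:fork[open]; F:chain[blocks]; Q:collider[open]; Y:chain[blocks] ⇒ blocked
  3. B ← M → Q ← D — M:fork[open]; Q:collider[open] ⇒ active
  4. B ← M → Q ← Y ← D — M:fork[open]; Q:collider[open]; Y:chain[blocks] ⇒ blocked
Since the path B ← M → Q ← D is active, B and D are not d-separated given {F, Q, Y}.

No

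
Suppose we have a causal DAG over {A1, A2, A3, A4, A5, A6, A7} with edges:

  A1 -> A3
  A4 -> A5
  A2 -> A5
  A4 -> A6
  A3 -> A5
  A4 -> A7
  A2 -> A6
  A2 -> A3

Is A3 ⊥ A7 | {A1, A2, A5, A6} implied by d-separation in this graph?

No

4 paths connect A3 and A7; each must be blocked for d-separation to hold:
  1. A3 → A5 ← A2 → A6 ← A4 → A7 — A5:collider[open]; A2:fork[blocks]; A6:collider[open]; A4:fork[open] ⇒ blocked
  2. A3 → A5 ← A4 → A7 — A5:collider[open]; A4:fork[open] ⇒ active
  3. A3 ← A2 → A5 ← A4 → A7 — A2:fork[blocks]; A5:collider[open]; A4:fork[open] ⇒ blocked
  4. A3 ← A2 → A6 ← A4 → A7 — A2:fork[blocks]; A6:collider[open]; A4:fork[open] ⇒ blocked
Since the path A3 → A5 ← A4 → A7 is active, A3 and A7 are not d-separated given {A1, A2, A5, A6}.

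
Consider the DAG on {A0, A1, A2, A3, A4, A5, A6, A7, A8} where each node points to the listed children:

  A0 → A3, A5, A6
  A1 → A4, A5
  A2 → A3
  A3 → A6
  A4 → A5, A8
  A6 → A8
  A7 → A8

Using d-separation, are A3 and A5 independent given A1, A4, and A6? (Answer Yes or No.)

No

6 paths connect A3 and A5; each must be blocked for d-separation to hold:
Path 1: A3 ← A0 → A5
  A0 is a fork and A0 is not conditioned on — no node blocks this path, so it is active.
Path 2: A3 ← A0 → A6 → A8 ← A4 → A5
  A6 is a chain here and A6 is conditioned on, so the path is blocked at A6.
Path 3: A3 ← A0 → A6 → A8 ← A4 ← A1 → A5
  A6 is a chain here and A6 is conditioned on, so the path is blocked at A6.
Path 4: A3 → A6 ← A0 → A5
  A6 is a collider and A6 is conditioned on, which opens it; A0 is a fork and A0 is not conditioned on — no node blocks this path, so it is active.
Path 5: A3 → A6 → A8 ← A4 → A5
  A6 is a chain here and A6 is conditioned on, so the path is blocked at A6.
Path 6: A3 → A6 → A8 ← A4 ← A1 → A5
  A6 is a chain here and A6 is conditioned on, so the path is blocked at A6.
Since the path A3 ← A0 → A5 is active, A3 and A5 are not d-separated given {A1, A4, A6}.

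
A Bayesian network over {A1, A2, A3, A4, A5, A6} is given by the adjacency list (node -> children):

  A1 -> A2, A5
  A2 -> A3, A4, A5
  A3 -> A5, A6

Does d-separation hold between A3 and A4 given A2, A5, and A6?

Yes — A3 and A4 are d-separated given {A2, A5, A6}.

3 paths connect A3 and A4; each must be blocked for d-separation to hold:
Path 1: A3 ← A2 → A4
  A2 is a fork here and A2 is conditioned on, so the path is blocked at A2.
Path 2: A3 → A5 ← A1 → A2 → A4
  A2 is a chain here and A2 is conditioned on, so the path is blocked at A2.
Path 3: A3 → A5 ← A2 → A4
  A2 is a fork here and A2 is conditioned on, so the path is blocked at A2.
Every path is blocked, so A3 and A4 are d-separated given {A2, A5, A6}.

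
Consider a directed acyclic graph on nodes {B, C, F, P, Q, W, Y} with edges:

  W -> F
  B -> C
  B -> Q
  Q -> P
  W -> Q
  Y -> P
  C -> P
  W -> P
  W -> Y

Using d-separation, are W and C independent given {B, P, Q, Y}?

Enumerating the 6 paths from W to C and testing each for blocking by {B, P, Q, Y}:
Path 1: W → Q ← B → C
  B is a fork here and B is conditioned on, so the path is blocked at B.
Path 2: W → Q → P ← C
  Q is a chain here and Q is conditioned on, so the path is blocked at Q.
Path 3: W → P ← C
  P is a collider and P is conditioned on, which opens it — no node blocks this path, so it is active.
Path 4: W → P ← Q ← B → C
  Q is a chain here and Q is conditioned on, so the path is blocked at Q.
Path 5: W → Y → P ← C
  Y is a chain here and Y is conditioned on, so the path is blocked at Y.
Path 6: W → Y → P ← Q ← B → C
  Y is a chain here and Y is conditioned on, so the path is blocked at Y.
At least one path is unblocked, so d-separation fails.

No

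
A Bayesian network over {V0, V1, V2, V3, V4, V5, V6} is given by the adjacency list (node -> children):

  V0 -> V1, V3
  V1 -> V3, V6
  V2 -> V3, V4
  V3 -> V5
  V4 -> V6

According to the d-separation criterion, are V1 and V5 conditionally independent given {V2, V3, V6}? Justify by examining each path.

Enumerating the 3 paths from V1 to V5 and testing each for blocking by {V2, V3, V6}:
  1. V1 → V3 → V5 — V3:chain[blocks] ⇒ blocked
  2. V1 ← V0 → V3 → V5 — V0:fork[open]; V3:chain[blocks] ⇒ blocked
  3. V1 → V6 ← V4 ← V2 → V3 → V5 — V6:collider[open]; V4:chain[open]; V2:fork[blocks]; V3:chain[blocks] ⇒ blocked
Every path is blocked, so V1 and V5 are d-separated given {V2, V3, V6}.

Yes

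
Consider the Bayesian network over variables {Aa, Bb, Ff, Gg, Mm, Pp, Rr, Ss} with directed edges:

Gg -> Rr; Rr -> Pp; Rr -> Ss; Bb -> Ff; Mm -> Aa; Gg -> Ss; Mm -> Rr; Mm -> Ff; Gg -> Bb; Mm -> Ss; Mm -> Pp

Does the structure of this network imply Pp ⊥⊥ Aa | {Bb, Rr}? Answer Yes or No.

No

We examine all 6 paths between Pp and Aa:
  1. Pp ← Rr → Ss ← Mm → Aa — Rr:fork[blocks]; Ss:collider[blocks]; Mm:fork[open] ⇒ blocked
  2. Pp ← Rr → Ss ← Gg → Bb → Ff ← Mm → Aa — Rr:fork[blocks]; Ss:collider[blocks]; Gg:fork[open]; Bb:chain[blocks]; Ff:collider[blocks]; Mm:fork[open] ⇒ blocked
  3. Pp ← Rr ← Mm → Aa — Rr:chain[blocks]; Mm:fork[open] ⇒ blocked
  4. Pp ← Rr ← Gg → Ss ← Mm → Aa — Rr:chain[blocks]; Gg:fork[open]; Ss:collider[blocks]; Mm:fork[open] ⇒ blocked
  5. Pp ← Rr ← Gg → Bb → Ff ← Mm → Aa — Rr:chain[blocks]; Gg:fork[open]; Bb:chain[blocks]; Ff:collider[blocks]; Mm:fork[open] ⇒ blocked
  6. Pp ← Mm → Aa — Mm:fork[open] ⇒ active
Since the path Pp ← Mm → Aa is active, Pp and Aa are not d-separated given {Bb, Rr}.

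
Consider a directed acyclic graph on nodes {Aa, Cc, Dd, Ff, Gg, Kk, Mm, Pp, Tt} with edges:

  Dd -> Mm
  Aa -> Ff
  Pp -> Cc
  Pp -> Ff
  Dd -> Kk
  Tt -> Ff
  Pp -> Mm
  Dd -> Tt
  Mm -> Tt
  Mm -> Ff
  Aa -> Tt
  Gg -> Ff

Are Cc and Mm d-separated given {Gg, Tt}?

No

We examine all 6 paths between Cc and Mm:
Path 1: Cc ← Pp → Mm
  Pp is a fork and Pp is not conditioned on — no node blocks this path, so it is active.
Path 2: Cc ← Pp → Ff ← Aa → Tt ← Dd → Mm
  Ff is a collider here and neither Ff nor any of its descendants is conditioned on, so the collider stays closed — the path is blocked at Ff.
Path 3: Cc ← Pp → Ff ← Aa → Tt ← Mm
  Ff is a collider here and neither Ff nor any of its descendants is conditioned on, so the collider stays closed — the path is blocked at Ff.
Path 4: Cc ← Pp → Ff ← Mm
  Ff is a collider here and neither Ff nor any of its descendants is conditioned on, so the collider stays closed — the path is blocked at Ff.
Path 5: Cc ← Pp → Ff ← Tt ← Dd → Mm
  Ff is a collider here and neither Ff nor any of its descendants is conditioned on, so the collider stays closed — the path is blocked at Ff.
Path 6: Cc ← Pp → Ff ← Tt ← Mm
  Ff is a collider here and neither Ff nor any of its descendants is conditioned on, so the collider stays closed — the path is blocked at Ff.
Since the path Cc ← Pp → Mm is active, Cc and Mm are not d-separated given {Gg, Tt}.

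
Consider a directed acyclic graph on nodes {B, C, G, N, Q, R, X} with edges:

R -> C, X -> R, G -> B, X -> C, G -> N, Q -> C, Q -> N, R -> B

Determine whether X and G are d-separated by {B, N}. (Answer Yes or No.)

No

4 paths connect X and G; each must be blocked for d-separation to hold:
Path 1: X → C ← R → B ← G
  C is a collider here and neither C nor any of its descendants is conditioned on, so the collider stays closed — the path is blocked at C.
Path 2: X → C ← Q → N ← G
  C is a collider here and neither C nor any of its descendants is conditioned on, so the collider stays closed — the path is blocked at C.
Path 3: X → R → C ← Q → N ← G
  C is a collider here and neither C nor any of its descendants is conditioned on, so the collider stays closed — the path is blocked at C.
Path 4: X → R → B ← G
  R is a chain and R is not conditioned on; B is a collider and B is conditioned on, which opens it — no node blocks this path, so it is active.
Because an active path exists, X and G are not d-separated.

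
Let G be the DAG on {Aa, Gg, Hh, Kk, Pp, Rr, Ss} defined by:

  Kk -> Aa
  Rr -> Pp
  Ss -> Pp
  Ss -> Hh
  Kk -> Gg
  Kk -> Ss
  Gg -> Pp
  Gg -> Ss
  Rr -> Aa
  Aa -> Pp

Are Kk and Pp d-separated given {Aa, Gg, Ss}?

No

6 paths connect Kk and Pp; each must be blocked for d-separation to hold:
Path 1: Kk → Aa ← Rr → Pp
  Aa is a collider and Aa is conditioned on, which opens it; Rr is a fork and Rr is not conditioned on — no node blocks this path, so it is active.
Path 2: Kk → Aa → Pp
  Aa is a chain here and Aa is conditioned on, so the path is blocked at Aa.
Path 3: Kk → Ss → Pp
  Ss is a chain here and Ss is conditioned on, so the path is blocked at Ss.
Path 4: Kk → Ss ← Gg → Pp
  Gg is a fork here and Gg is conditioned on, so the path is blocked at Gg.
Path 5: Kk → Gg → Ss → Pp
  Gg is a chain here and Gg is conditioned on, so the path is blocked at Gg.
Path 6: Kk → Gg → Pp
  Gg is a chain here and Gg is conditioned on, so the path is blocked at Gg.
At least one path is unblocked, so d-separation fails.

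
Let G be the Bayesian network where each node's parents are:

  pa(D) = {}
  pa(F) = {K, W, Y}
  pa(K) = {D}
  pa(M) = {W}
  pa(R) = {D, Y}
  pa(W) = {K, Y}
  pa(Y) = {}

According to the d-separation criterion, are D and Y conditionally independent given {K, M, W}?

There are 5 undirected paths between D and Y; checking each against the conditioning set {K, M, W}:
Path 1: D → R ← Y
  R is a collider here and neither R nor any of its descendants is conditioned on, so the collider stays closed — the path is blocked at R.
Path 2: D → K → F ← Y
  K is a chain here and K is conditioned on, so the path is blocked at K.
Path 3: D → K → F ← W ← Y
  K is a chain here and K is conditioned on, so the path is blocked at K.
Path 4: D → K → W → F ← Y
  K is a chain here and K is conditioned on, so the path is blocked at K.
Path 5: D → K → W ← Y
  K is a chain here and K is conditioned on, so the path is blocked at K.
Since every path is blocked, d-separation holds.

Yes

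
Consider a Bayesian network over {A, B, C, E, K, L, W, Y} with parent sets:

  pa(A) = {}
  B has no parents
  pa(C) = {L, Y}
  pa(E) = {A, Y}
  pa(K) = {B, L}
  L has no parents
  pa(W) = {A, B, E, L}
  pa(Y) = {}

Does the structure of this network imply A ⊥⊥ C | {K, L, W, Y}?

There are 6 undirected paths between A and C; checking each against the conditioning set {K, L, W, Y}:
  1. A → W ← L → C — W:collider[open]; L:fork[blocks] ⇒ blocked
  2. A → W ← B → K ← L → C — W:collider[open]; B:fork[open]; K:collider[open]; L:fork[blocks] ⇒ blocked
  3. A → W ← E ← Y → C — W:collider[open]; E:chain[open]; Y:fork[blocks] ⇒ blocked
  4. A → E → W ← L → C — E:chain[open]; W:collider[open]; L:fork[blocks] ⇒ blocked
  5. A → E → W ← B → K ← L → C — E:chain[open]; W:collider[open]; B:fork[open]; K:collider[open]; L:fork[blocks] ⇒ blocked
  6. A → E ← Y → C — E:collider[open]; Y:fork[blocks] ⇒ blocked
Since every path is blocked, d-separation holds.

Yes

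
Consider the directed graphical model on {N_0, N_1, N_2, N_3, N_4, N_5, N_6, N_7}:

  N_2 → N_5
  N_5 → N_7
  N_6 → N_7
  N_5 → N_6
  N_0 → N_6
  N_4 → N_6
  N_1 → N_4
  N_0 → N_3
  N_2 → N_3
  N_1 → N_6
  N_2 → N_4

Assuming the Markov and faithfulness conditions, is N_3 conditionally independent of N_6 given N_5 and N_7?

Enumerating the 5 paths from N_3 to N_6 and testing each for blocking by {N_5, N_7}:
  1. N_3 ← N_2 → N_4 → N_6 — N_2:fork[open]; N_4:chain[open] ⇒ active
  2. N_3 ← N_2 → N_4 ← N_1 → N_6 — N_2:fork[open]; N_4:collider[open]; N_1:fork[open] ⇒ active
  3. N_3 ← N_2 → N_5 → N_6 — N_2:fork[open]; N_5:chain[blocks] ⇒ blocked
  4. N_3 ← N_2 → N_5 → N_7 ← N_6 — N_2:fork[open]; N_5:chain[blocks]; N_7:collider[open] ⇒ blocked
  5. N_3 ← N_0 → N_6 — N_0:fork[open] ⇒ active
Since the path N_3 ← N_2 → N_4 → N_6 is active, N_3 and N_6 are not d-separated given {N_5, N_7}.

No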